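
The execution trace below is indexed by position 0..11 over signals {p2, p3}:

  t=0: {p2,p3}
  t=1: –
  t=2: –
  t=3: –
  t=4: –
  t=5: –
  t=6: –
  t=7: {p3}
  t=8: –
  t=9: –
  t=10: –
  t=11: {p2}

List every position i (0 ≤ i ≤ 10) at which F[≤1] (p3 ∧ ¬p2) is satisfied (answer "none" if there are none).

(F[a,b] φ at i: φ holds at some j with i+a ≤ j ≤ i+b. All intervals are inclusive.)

Evaluate at each i in [0,10]:
  i=0: ✗ (none in [0,1])
  i=1: ✗ (none in [1,2])
  i=2: ✗ (none in [2,3])
  i=3: ✗ (none in [3,4])
  i=4: ✗ (none in [4,5])
  i=5: ✗ (none in [5,6])
  i=6: ✓ (witness j=7)
  i=7: ✓ (witness j=7)
  i=8: ✗ (none in [8,9])
  i=9: ✗ (none in [9,10])
  i=10: ✗ (none in [10,11])

6, 7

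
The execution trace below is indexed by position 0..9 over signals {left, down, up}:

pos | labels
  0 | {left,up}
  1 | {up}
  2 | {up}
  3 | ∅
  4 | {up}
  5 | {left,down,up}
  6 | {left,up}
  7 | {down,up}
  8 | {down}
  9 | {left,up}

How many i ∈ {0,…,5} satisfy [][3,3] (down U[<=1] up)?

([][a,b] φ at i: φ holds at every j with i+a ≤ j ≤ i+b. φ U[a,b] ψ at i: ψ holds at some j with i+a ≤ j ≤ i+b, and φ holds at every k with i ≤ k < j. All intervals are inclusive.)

5

Evaluate at each i in [0,5]:
  i=0: ✗ (fails at j=3)
  i=1: ✓ (all of [4,4])
  i=2: ✓ (all of [5,5])
  i=3: ✓ (all of [6,6])
  i=4: ✓ (all of [7,7])
  i=5: ✓ (all of [8,8])
Positions where it holds: {1, 2, 3, 4, 5} → 5.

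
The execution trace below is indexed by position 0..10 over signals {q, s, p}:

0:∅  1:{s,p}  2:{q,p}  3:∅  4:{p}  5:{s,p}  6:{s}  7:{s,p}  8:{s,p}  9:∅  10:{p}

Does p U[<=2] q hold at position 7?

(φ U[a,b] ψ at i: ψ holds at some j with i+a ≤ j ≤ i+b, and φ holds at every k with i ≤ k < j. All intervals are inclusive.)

False

Need some j in [7,9] with q, and p at every k in [7,j-1].
  j=7: q false.
  j=8: q false.
  j=9: q false.
No j in the window works → until fails.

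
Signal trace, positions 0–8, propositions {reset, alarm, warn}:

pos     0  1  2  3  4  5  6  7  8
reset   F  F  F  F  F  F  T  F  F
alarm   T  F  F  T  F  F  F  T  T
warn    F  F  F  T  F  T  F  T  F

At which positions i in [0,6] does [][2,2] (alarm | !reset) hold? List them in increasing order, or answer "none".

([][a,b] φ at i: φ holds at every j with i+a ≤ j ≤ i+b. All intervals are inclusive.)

0, 1, 2, 3, 5, 6

Evaluate at each i in [0,6]:
  i=0: ✓ (all of [2,2])
  i=1: ✓ (all of [3,3])
  i=2: ✓ (all of [4,4])
  i=3: ✓ (all of [5,5])
  i=4: ✗ (fails at j=6)
  i=5: ✓ (all of [7,7])
  i=6: ✓ (all of [8,8])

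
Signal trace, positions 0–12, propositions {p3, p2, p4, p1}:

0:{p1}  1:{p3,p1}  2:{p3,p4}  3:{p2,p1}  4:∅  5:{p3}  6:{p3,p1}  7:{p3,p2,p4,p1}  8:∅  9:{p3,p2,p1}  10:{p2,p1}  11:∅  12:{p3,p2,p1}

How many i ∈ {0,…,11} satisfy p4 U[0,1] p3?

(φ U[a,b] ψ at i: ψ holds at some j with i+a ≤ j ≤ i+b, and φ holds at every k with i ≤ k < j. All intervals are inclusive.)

Evaluate at each i in [0,11]:
  i=0: ✗ (lhs fails at k=0 before rhs at j=1)
  i=1: ✓ (rhs at j=1)
  i=2: ✓ (rhs at j=2)
  i=3: ✗ (no rhs in [3,4])
  i=4: ✗ (lhs fails at k=4 before rhs at j=5)
  i=5: ✓ (rhs at j=5)
  i=6: ✓ (rhs at j=6)
  i=7: ✓ (rhs at j=7)
  i=8: ✗ (lhs fails at k=8 before rhs at j=9)
  i=9: ✓ (rhs at j=9)
  i=10: ✗ (no rhs in [10,11])
  i=11: ✗ (lhs fails at k=11 before rhs at j=12)
Positions where it holds: {1, 2, 5, 6, 7, 9} → 6.

6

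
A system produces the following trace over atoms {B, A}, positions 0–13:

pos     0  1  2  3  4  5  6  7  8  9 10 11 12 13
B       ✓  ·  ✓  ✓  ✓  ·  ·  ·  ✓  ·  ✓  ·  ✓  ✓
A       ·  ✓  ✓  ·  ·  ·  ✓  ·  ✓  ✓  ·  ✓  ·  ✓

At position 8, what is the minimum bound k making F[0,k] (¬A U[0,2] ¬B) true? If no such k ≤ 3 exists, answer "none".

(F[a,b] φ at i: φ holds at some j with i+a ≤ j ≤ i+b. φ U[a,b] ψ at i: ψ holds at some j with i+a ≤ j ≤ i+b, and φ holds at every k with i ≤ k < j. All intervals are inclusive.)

Scan j = 8,9,… for (¬A U[0,2] ¬B):
  j=8: fails
  j=9: holds
First hit at j=9, so smallest k = 9-8 = 1.

1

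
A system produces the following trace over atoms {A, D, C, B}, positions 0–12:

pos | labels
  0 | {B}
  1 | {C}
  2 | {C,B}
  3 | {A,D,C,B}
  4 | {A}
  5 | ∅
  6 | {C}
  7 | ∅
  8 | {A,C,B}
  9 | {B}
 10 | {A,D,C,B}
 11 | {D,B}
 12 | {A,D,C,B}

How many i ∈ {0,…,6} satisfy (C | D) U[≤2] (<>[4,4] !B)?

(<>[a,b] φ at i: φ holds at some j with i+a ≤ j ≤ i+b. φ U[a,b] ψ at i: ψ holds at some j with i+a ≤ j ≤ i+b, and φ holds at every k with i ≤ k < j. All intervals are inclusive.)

Evaluate at each i in [0,6]:
  i=0: ✓ (rhs at j=0)
  i=1: ✓ (rhs at j=1)
  i=2: ✓ (rhs at j=2)
  i=3: ✓ (rhs at j=3)
  i=4: ✗ (no rhs in [4,6])
  i=5: ✗ (no rhs in [5,7])
  i=6: ✗ (no rhs in [6,8])
Positions where it holds: {0, 1, 2, 3} → 4.

4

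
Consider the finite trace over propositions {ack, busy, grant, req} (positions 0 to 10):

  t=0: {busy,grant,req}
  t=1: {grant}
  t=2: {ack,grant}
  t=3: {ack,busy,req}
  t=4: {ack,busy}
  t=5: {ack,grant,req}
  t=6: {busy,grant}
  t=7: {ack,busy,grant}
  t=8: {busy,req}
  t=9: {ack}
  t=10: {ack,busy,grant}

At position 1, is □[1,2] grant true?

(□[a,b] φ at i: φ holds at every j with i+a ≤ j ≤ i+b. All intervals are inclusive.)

No

Check grant at every j in [2,3]:
  j=2: true
  j=3: false
Fails at j=3 → formula fails.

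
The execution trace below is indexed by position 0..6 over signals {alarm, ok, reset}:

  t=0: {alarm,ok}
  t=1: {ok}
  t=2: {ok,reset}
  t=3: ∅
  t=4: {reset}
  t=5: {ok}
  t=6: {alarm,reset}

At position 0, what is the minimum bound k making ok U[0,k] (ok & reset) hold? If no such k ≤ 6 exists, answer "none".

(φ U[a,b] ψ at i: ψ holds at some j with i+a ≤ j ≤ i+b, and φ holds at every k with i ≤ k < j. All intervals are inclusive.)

Need earliest j ≥ 0 with (ok & reset), and ok at every k in [0,j-1].
  j=0: rhs fails.
  j=1: rhs fails.
  j=2: rhs holds; lhs holds on [0,1]. k = 2.

2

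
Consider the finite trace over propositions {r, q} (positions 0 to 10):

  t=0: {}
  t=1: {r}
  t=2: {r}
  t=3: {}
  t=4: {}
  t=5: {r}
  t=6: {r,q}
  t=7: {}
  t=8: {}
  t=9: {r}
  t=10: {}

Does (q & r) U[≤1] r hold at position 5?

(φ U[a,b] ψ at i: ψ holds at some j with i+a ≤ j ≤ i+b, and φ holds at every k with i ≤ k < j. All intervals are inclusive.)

Need some j in [5,6] with r, and (q & r) at every k in [5,j-1].
  j=5: r holds; no prefix to check → satisfied.

True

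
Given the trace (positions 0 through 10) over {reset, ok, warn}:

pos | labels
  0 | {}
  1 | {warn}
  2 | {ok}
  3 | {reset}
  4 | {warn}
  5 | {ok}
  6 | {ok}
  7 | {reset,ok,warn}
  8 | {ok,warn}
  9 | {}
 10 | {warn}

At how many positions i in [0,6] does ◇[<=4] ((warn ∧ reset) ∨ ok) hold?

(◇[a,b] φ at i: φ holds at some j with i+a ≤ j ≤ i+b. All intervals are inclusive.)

Evaluate at each i in [0,6]:
  i=0: ✓ (witness j=2)
  i=1: ✓ (witness j=2)
  i=2: ✓ (witness j=2)
  i=3: ✓ (witness j=5)
  i=4: ✓ (witness j=5)
  i=5: ✓ (witness j=5)
  i=6: ✓ (witness j=6)
Positions where it holds: {0, 1, 2, 3, 4, 5, 6} → 7.

7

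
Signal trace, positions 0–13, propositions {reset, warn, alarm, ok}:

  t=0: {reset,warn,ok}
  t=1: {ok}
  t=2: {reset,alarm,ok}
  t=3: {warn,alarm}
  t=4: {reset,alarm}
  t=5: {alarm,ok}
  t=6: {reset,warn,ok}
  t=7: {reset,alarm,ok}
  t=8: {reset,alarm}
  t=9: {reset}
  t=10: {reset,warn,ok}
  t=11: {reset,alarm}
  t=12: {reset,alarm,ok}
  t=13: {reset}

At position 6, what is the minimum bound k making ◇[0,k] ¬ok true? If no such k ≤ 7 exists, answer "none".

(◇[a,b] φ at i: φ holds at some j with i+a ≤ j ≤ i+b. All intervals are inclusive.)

Scan j = 6,7,… for ¬ok:
  j=6: fails
  j=7: fails
  j=8: holds
First hit at j=8, so smallest k = 8-6 = 2.

2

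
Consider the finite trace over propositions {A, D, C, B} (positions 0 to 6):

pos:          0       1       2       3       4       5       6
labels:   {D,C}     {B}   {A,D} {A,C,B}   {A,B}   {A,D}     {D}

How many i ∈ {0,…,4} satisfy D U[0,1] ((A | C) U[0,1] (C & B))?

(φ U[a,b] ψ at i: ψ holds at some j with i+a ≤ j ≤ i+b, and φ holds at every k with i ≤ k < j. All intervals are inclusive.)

2

Evaluate at each i in [0,4]:
  i=0: ✗ (no rhs in [0,1])
  i=1: ✗ (lhs fails at k=1 before rhs at j=2)
  i=2: ✓ (rhs at j=2)
  i=3: ✓ (rhs at j=3)
  i=4: ✗ (no rhs in [4,5])
Positions where it holds: {2, 3} → 2.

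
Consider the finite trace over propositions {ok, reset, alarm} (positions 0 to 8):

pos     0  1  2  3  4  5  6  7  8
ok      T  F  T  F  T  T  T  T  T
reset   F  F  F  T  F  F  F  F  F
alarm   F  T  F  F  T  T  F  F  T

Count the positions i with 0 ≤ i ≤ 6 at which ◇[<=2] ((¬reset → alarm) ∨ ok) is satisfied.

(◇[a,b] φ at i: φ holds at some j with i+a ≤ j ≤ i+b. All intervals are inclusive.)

Evaluate at each i in [0,6]:
  i=0: ✓ (witness j=0)
  i=1: ✓ (witness j=1)
  i=2: ✓ (witness j=2)
  i=3: ✓ (witness j=3)
  i=4: ✓ (witness j=4)
  i=5: ✓ (witness j=5)
  i=6: ✓ (witness j=6)
Positions where it holds: {0, 1, 2, 3, 4, 5, 6} → 7.

7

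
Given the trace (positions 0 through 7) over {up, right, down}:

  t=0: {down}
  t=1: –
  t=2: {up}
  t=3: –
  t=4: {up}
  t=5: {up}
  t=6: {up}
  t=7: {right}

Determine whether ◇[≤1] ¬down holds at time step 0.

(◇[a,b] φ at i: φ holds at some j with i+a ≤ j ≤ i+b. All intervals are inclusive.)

Check ¬down at each j in [0,1]:
  j=0: false
  j=1: true
Found at j=1 → formula holds.

Yes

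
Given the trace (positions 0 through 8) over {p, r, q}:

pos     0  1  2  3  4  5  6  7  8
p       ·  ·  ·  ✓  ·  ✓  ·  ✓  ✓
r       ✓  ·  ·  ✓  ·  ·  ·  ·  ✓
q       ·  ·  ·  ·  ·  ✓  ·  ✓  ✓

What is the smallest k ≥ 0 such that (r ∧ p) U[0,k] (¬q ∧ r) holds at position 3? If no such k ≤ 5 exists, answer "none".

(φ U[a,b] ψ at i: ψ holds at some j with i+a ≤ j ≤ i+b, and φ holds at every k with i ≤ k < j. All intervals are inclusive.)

0

Need earliest j ≥ 3 with (¬q ∧ r), and (r ∧ p) at every k in [3,j-1].
  j=3: rhs holds (empty prefix). k = 0.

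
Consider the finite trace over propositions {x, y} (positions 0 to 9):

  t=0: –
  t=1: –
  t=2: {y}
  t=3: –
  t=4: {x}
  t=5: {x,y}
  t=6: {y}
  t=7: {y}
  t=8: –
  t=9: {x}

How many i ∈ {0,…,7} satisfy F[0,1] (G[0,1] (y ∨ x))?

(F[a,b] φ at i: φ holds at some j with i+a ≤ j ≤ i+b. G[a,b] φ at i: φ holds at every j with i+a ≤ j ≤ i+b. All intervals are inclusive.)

Evaluate at each i in [0,7]:
  i=0: ✗ (none in [0,1])
  i=1: ✗ (none in [1,2])
  i=2: ✗ (none in [2,3])
  i=3: ✓ (witness j=4)
  i=4: ✓ (witness j=4)
  i=5: ✓ (witness j=5)
  i=6: ✓ (witness j=6)
  i=7: ✗ (none in [7,8])
Positions where it holds: {3, 4, 5, 6} → 4.

4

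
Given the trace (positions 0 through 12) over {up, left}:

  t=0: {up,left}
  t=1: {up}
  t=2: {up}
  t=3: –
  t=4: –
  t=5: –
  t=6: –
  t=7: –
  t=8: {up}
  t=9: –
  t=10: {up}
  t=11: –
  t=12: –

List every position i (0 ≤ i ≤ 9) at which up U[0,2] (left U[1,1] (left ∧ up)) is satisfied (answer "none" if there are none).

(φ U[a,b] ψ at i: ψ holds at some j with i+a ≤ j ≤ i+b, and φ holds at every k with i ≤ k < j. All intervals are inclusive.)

Evaluate at each i in [0,9]:
  i=0: ✗ (no rhs in [0,2])
  i=1: ✗ (no rhs in [1,3])
  i=2: ✗ (no rhs in [2,4])
  i=3: ✗ (no rhs in [3,5])
  i=4: ✗ (no rhs in [4,6])
  i=5: ✗ (no rhs in [5,7])
  i=6: ✗ (no rhs in [6,8])
  i=7: ✗ (no rhs in [7,9])
  i=8: ✗ (no rhs in [8,10])
  i=9: ✗ (no rhs in [9,11])

none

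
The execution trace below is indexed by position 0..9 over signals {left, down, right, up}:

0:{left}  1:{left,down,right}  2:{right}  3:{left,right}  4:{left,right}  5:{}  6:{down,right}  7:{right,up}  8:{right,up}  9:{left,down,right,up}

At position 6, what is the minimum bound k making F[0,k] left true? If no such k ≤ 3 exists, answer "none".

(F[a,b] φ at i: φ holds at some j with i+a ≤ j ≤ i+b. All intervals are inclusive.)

Scan j = 6,7,… for left:
  j=6: fails
  j=7: fails
  j=8: fails
  j=9: holds
First hit at j=9, so smallest k = 9-6 = 3.

3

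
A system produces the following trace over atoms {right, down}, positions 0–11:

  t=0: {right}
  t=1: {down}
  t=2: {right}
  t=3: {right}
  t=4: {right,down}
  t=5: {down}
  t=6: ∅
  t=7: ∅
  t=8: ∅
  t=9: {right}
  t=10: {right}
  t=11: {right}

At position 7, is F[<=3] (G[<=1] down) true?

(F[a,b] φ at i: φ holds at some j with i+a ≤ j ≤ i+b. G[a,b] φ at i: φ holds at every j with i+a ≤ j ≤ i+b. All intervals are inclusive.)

Does not hold

Check G[<=1] down at each j in [7,10]:
  j=7: fails at 7
  j=8: fails at 8
  j=9: fails at 9
  j=10: fails at 10
No position in the window satisfies it → formula fails.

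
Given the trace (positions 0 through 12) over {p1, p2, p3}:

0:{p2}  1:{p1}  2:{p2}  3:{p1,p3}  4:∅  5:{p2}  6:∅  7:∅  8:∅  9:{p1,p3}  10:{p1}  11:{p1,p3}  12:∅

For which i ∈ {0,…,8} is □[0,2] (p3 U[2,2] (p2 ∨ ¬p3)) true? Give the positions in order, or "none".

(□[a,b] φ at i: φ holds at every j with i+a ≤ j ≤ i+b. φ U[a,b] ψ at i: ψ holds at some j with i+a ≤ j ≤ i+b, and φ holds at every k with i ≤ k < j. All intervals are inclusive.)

none

Evaluate at each i in [0,8]:
  i=0: ✗ (fails at j=0)
  i=1: ✗ (fails at j=1)
  i=2: ✗ (fails at j=2)
  i=3: ✗ (fails at j=3)
  i=4: ✗ (fails at j=4)
  i=5: ✗ (fails at j=5)
  i=6: ✗ (fails at j=6)
  i=7: ✗ (fails at j=7)
  i=8: ✗ (fails at j=8)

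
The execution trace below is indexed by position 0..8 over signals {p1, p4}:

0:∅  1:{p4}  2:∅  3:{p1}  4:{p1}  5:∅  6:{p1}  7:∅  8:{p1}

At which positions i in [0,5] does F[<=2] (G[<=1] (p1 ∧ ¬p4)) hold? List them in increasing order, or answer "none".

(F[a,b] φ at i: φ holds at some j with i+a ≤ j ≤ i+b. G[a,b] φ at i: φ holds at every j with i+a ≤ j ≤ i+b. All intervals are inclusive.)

Evaluate at each i in [0,5]:
  i=0: ✗ (none in [0,2])
  i=1: ✓ (witness j=3)
  i=2: ✓ (witness j=3)
  i=3: ✓ (witness j=3)
  i=4: ✗ (none in [4,6])
  i=5: ✗ (none in [5,7])

1, 2, 3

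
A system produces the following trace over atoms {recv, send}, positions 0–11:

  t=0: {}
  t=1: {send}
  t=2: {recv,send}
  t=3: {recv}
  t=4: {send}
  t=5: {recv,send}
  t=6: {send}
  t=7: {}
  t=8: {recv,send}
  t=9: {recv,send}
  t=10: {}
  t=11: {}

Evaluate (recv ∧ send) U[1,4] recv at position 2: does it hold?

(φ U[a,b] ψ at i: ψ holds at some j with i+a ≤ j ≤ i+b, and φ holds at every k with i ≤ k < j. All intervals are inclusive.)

Yes

Need some j in [3,6] with recv, and (recv ∧ send) at every k in [2,j-1].
  j=3: recv holds; (recv ∧ send) holds at every k in [2,2] → satisfied.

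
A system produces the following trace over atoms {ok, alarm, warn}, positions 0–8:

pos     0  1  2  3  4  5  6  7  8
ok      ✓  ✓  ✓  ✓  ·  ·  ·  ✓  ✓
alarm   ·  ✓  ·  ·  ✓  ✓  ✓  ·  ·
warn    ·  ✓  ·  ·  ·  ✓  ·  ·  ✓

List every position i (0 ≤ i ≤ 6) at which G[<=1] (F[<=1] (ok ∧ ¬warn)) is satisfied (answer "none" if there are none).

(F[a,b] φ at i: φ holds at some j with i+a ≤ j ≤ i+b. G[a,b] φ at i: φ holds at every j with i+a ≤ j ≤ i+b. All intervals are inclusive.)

Evaluate at each i in [0,6]:
  i=0: ✓ (all of [0,1])
  i=1: ✓ (all of [1,2])
  i=2: ✓ (all of [2,3])
  i=3: ✗ (fails at j=4)
  i=4: ✗ (fails at j=4)
  i=5: ✗ (fails at j=5)
  i=6: ✓ (all of [6,7])

0, 1, 2, 6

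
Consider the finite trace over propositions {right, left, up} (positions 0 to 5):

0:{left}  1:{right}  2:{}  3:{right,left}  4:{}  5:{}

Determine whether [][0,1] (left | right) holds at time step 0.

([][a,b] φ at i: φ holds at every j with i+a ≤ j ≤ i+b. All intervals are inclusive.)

Check (left | right) at every j in [0,1]:
  j=0: true
  j=1: true
All positions satisfy it → formula holds.

True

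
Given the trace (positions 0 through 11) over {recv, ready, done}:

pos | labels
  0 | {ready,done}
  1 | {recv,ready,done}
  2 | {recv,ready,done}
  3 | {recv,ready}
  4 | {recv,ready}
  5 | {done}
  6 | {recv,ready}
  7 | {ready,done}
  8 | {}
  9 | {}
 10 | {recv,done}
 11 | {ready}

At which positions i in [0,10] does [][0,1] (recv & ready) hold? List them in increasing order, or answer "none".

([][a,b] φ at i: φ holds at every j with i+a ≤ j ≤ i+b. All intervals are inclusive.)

1, 2, 3

Evaluate at each i in [0,10]:
  i=0: ✗ (fails at j=0)
  i=1: ✓ (all of [1,2])
  i=2: ✓ (all of [2,3])
  i=3: ✓ (all of [3,4])
  i=4: ✗ (fails at j=5)
  i=5: ✗ (fails at j=5)
  i=6: ✗ (fails at j=7)
  i=7: ✗ (fails at j=7)
  i=8: ✗ (fails at j=8)
  i=9: ✗ (fails at j=9)
  i=10: ✗ (fails at j=10)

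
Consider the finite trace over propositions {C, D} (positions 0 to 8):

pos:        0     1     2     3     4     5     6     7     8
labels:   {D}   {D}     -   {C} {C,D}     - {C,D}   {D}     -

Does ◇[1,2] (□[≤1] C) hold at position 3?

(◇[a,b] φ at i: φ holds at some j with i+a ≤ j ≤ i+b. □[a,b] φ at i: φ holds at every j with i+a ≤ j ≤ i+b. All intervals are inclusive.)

Check □[≤1] C at each j in [4,5]:
  j=4: fails at 5
  j=5: fails at 5
No position in the window satisfies it → formula fails.

False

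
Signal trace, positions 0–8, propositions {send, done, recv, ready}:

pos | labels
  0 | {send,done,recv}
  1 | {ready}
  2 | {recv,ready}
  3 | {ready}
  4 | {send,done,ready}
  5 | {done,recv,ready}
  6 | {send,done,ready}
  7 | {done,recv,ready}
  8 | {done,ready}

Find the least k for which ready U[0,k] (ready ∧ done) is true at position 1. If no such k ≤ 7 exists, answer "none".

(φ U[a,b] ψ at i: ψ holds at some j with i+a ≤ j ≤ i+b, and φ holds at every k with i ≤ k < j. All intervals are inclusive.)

Need earliest j ≥ 1 with (ready ∧ done), and ready at every k in [1,j-1].
  j=1: rhs fails.
  j=2: rhs fails.
  j=3: rhs fails.
  j=4: rhs holds; lhs holds on [1,3]. k = 3.

3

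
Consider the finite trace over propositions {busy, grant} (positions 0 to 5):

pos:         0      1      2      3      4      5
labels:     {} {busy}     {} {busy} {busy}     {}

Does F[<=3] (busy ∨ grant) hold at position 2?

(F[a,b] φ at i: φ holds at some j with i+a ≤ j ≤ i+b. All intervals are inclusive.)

True

Check (busy ∨ grant) at each j in [2,5]:
  j=2: false
  j=3: true
  j=4: true
  j=5: false
Found at j=3 → formula holds.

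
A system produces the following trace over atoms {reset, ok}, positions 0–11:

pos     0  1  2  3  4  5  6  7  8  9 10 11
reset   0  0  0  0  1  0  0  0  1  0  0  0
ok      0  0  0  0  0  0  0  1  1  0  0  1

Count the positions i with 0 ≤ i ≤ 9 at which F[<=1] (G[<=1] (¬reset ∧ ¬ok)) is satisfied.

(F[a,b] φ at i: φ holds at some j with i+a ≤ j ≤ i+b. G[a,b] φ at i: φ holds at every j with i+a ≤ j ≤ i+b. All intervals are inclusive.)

Evaluate at each i in [0,9]:
  i=0: ✓ (witness j=0)
  i=1: ✓ (witness j=1)
  i=2: ✓ (witness j=2)
  i=3: ✗ (none in [3,4])
  i=4: ✓ (witness j=5)
  i=5: ✓ (witness j=5)
  i=6: ✗ (none in [6,7])
  i=7: ✗ (none in [7,8])
  i=8: ✓ (witness j=9)
  i=9: ✓ (witness j=9)
Positions where it holds: {0, 1, 2, 4, 5, 8, 9} → 7.

7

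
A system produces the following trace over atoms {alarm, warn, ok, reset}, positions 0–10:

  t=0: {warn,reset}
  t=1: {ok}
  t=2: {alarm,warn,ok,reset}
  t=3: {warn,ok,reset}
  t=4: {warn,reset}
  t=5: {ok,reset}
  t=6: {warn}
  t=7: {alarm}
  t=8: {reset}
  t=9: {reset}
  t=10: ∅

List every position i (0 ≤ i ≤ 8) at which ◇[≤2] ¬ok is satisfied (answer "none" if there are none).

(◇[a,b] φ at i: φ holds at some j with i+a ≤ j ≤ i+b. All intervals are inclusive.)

Evaluate at each i in [0,8]:
  i=0: ✓ (witness j=0)
  i=1: ✗ (none in [1,3])
  i=2: ✓ (witness j=4)
  i=3: ✓ (witness j=4)
  i=4: ✓ (witness j=4)
  i=5: ✓ (witness j=6)
  i=6: ✓ (witness j=6)
  i=7: ✓ (witness j=7)
  i=8: ✓ (witness j=8)

0, 2, 3, 4, 5, 6, 7, 8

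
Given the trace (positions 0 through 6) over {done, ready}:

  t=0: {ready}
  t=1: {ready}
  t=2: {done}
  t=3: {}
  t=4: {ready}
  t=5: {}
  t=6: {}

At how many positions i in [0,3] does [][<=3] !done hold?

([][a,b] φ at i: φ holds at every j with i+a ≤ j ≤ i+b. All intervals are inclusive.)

Evaluate at each i in [0,3]:
  i=0: ✗ (fails at j=2)
  i=1: ✗ (fails at j=2)
  i=2: ✗ (fails at j=2)
  i=3: ✓ (all of [3,6])
Positions where it holds: {3} → 1.

1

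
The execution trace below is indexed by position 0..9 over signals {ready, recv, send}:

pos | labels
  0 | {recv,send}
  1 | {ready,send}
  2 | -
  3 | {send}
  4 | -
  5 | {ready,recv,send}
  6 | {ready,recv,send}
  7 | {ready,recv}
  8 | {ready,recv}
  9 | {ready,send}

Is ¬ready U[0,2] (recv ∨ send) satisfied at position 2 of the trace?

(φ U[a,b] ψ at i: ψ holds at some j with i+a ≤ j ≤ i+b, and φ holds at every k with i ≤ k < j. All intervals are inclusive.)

Need some j in [2,4] with (recv ∨ send), and ¬ready at every k in [2,j-1].
  j=2: (recv ∨ send) false.
  j=3: (recv ∨ send) holds; ¬ready holds at every k in [2,2] → satisfied.

True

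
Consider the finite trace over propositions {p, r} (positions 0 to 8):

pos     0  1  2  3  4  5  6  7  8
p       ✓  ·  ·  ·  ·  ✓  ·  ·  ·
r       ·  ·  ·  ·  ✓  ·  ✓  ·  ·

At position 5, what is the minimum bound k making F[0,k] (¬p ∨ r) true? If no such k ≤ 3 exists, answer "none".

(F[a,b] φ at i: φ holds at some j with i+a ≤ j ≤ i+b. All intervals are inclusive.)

1

Scan j = 5,6,… for (¬p ∨ r):
  j=5: fails
  j=6: holds
First hit at j=6, so smallest k = 6-5 = 1.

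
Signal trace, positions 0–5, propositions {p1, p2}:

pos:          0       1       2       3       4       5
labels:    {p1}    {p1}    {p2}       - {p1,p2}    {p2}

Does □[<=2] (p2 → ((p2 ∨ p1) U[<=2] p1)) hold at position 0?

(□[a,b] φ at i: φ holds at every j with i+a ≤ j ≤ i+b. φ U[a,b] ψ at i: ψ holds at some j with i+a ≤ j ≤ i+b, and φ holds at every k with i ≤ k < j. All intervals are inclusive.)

Check (p2 → ((p2 ∨ p1) U[<=2] p1)) at every j in [0,2]:
  j=0: antecedent false → ✓
  j=1: antecedent false → ✓
  j=2: antecedent true; consequent fails → ✗
Fails at j=2 → formula fails.

False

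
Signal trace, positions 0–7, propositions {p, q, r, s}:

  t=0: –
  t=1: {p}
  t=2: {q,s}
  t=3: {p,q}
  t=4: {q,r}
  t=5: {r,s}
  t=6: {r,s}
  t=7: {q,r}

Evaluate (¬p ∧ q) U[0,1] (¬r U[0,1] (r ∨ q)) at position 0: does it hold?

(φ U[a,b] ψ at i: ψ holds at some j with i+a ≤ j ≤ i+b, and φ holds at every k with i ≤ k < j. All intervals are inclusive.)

Need some j in [0,1] with (¬r U[0,1] (r ∨ q)), and (¬p ∧ q) at every k in [0,j-1].
  j=0: (¬r U[0,1] (r ∨ q)) — fails.
  j=1: (¬r U[0,1] (r ∨ q)) holds, but (¬p ∧ q) fails at k=0 → not this j.
No j in the window works → until fails.

False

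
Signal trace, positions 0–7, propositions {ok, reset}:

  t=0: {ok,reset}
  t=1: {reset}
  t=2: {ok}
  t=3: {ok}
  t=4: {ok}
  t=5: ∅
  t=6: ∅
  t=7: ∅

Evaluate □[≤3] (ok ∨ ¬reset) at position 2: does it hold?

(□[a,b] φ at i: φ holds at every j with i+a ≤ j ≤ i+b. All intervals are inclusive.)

Check (ok ∨ ¬reset) at every j in [2,5]:
  j=2: true
  j=3: true
  j=4: true
  j=5: true
All positions satisfy it → formula holds.

Yes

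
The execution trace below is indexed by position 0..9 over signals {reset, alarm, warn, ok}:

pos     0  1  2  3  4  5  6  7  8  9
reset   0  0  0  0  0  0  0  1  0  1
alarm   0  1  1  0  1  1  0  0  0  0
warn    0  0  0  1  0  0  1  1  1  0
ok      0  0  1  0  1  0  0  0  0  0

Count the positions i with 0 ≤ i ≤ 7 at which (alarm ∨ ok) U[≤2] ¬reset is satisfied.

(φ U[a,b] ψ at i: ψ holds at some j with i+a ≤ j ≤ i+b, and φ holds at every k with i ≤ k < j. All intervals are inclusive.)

7

Evaluate at each i in [0,7]:
  i=0: ✓ (rhs at j=0)
  i=1: ✓ (rhs at j=1)
  i=2: ✓ (rhs at j=2)
  i=3: ✓ (rhs at j=3)
  i=4: ✓ (rhs at j=4)
  i=5: ✓ (rhs at j=5)
  i=6: ✓ (rhs at j=6)
  i=7: ✗ (lhs fails at k=7 before rhs at j=8)
Positions where it holds: {0, 1, 2, 3, 4, 5, 6} → 7.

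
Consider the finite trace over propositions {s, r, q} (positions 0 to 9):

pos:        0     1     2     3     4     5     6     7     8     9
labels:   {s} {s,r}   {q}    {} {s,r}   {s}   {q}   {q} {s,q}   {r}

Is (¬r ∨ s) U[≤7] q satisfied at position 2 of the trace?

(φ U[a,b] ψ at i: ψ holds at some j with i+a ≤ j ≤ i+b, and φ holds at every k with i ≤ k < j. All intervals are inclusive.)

Need some j in [2,9] with q, and (¬r ∨ s) at every k in [2,j-1].
  j=2: q holds; no prefix to check → satisfied.

Holds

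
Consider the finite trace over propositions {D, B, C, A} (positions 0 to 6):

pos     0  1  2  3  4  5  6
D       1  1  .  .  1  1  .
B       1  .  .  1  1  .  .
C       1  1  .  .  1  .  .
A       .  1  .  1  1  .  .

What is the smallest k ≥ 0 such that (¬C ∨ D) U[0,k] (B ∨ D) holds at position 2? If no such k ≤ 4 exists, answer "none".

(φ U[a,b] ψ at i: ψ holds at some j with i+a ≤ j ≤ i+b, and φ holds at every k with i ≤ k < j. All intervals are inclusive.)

1

Need earliest j ≥ 2 with (B ∨ D), and (¬C ∨ D) at every k in [2,j-1].
  j=2: rhs fails.
  j=3: rhs holds; lhs holds on [2,2]. k = 1.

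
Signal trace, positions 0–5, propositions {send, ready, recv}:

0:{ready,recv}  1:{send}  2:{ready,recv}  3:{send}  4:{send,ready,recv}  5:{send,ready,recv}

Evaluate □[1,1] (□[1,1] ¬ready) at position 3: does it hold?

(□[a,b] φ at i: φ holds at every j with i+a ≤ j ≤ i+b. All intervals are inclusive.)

Check □[1,1] ¬ready at every j in [4,4]:
  j=4: fails at 5
Fails at j=4 → formula fails.

Does not hold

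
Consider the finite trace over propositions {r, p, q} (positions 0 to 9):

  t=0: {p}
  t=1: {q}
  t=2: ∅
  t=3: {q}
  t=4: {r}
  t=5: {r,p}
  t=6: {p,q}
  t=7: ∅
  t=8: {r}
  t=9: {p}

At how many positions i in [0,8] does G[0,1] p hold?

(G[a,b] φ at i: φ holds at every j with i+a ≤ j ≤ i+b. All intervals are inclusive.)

Evaluate at each i in [0,8]:
  i=0: ✗ (fails at j=1)
  i=1: ✗ (fails at j=1)
  i=2: ✗ (fails at j=2)
  i=3: ✗ (fails at j=3)
  i=4: ✗ (fails at j=4)
  i=5: ✓ (all of [5,6])
  i=6: ✗ (fails at j=7)
  i=7: ✗ (fails at j=7)
  i=8: ✗ (fails at j=8)
Positions where it holds: {5} → 1.

1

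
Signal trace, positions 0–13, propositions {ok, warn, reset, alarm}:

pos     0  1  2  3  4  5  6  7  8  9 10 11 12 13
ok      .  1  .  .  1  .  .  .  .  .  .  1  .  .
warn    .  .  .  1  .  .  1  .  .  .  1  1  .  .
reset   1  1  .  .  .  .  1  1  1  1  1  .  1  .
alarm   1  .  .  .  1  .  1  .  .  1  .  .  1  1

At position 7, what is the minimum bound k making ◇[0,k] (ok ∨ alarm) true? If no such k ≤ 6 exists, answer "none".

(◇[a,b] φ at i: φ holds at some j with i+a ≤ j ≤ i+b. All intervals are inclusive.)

Scan j = 7,8,… for (ok ∨ alarm):
  j=7: fails
  j=8: fails
  j=9: holds
First hit at j=9, so smallest k = 9-7 = 2.

2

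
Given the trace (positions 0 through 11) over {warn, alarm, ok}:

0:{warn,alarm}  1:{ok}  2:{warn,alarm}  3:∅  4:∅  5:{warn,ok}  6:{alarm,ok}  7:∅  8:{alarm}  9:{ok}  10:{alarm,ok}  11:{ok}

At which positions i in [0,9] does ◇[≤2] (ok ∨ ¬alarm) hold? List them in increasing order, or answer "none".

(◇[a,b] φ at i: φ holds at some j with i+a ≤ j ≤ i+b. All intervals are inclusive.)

Evaluate at each i in [0,9]:
  i=0: ✓ (witness j=1)
  i=1: ✓ (witness j=1)
  i=2: ✓ (witness j=3)
  i=3: ✓ (witness j=3)
  i=4: ✓ (witness j=4)
  i=5: ✓ (witness j=5)
  i=6: ✓ (witness j=6)
  i=7: ✓ (witness j=7)
  i=8: ✓ (witness j=9)
  i=9: ✓ (witness j=9)

0, 1, 2, 3, 4, 5, 6, 7, 8, 9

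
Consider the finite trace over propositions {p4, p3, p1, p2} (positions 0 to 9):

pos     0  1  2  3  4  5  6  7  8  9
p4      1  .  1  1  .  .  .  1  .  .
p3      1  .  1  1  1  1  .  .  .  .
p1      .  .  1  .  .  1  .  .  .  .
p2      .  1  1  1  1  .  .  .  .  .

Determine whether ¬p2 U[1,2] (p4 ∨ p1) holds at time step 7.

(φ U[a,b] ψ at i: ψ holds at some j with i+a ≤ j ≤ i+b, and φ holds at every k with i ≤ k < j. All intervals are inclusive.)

Does not hold

Need some j in [8,9] with (p4 ∨ p1), and ¬p2 at every k in [7,j-1].
  j=8: (p4 ∨ p1) false.
  j=9: (p4 ∨ p1) false.
No j in the window works → until fails.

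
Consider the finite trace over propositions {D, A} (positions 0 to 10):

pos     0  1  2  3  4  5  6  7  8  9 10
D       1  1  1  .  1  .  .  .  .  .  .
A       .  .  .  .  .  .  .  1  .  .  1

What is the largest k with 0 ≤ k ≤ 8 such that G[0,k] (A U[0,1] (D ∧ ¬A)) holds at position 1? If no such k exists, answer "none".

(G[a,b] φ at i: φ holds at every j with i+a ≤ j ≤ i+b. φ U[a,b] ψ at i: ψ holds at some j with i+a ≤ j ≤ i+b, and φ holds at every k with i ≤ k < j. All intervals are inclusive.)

1

(A U[0,1] (D ∧ ¬A)) must hold from j=1 onward; find where it first fails.
  j=1: holds
  j=2: holds
  j=3: fails
Holds on [1,2], so largest k = 1.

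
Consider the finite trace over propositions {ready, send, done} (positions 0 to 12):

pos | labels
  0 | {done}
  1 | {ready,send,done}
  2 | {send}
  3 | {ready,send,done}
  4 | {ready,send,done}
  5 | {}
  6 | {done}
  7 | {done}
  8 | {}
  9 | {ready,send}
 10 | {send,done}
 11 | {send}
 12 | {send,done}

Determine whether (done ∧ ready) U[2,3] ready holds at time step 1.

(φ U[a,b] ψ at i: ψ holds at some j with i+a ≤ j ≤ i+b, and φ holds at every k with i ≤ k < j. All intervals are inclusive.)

No

Need some j in [3,4] with ready, and (done ∧ ready) at every k in [1,j-1].
  j=3: ready holds, but (done ∧ ready) fails at k=2 → not this j.
  j=4: ready holds, but (done ∧ ready) fails at k=2 → not this j.
No j in the window works → until fails.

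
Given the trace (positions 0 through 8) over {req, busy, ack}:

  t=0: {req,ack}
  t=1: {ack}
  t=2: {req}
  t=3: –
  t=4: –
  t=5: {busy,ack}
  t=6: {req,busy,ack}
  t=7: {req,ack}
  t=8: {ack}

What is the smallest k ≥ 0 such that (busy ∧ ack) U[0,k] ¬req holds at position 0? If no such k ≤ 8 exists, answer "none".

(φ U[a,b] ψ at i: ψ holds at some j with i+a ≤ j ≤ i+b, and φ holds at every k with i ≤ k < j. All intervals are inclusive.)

Need earliest j ≥ 0 with ¬req, and (busy ∧ ack) at every k in [0,j-1].
  j=0: rhs fails.
  j=1: rhs holds but lhs fails at k=0.
  j=2: rhs fails.
  j=3: rhs holds but lhs fails at k=0.
  j=4: rhs holds but lhs fails at k=0.
  j=5: rhs holds but lhs fails at k=0.
  j=6: rhs fails.
  j=7: rhs fails.
  j=8: rhs holds but lhs fails at k=0.
No witness within the range → none.

none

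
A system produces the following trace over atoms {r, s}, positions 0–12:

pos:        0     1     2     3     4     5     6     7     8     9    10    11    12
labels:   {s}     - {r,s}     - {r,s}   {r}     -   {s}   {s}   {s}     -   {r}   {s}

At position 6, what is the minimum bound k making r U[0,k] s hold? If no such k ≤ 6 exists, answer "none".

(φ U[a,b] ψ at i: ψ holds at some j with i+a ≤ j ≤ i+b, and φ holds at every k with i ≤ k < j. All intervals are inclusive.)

Need earliest j ≥ 6 with s, and r at every k in [6,j-1].
  j=6: rhs fails.
  j=7: rhs holds but lhs fails at k=6.
  j=8: rhs holds but lhs fails at k=6.
  j=9: rhs holds but lhs fails at k=6.
  j=10: rhs fails.
  j=11: rhs fails.
  j=12: rhs holds but lhs fails at k=6.
No witness within the range → none.

none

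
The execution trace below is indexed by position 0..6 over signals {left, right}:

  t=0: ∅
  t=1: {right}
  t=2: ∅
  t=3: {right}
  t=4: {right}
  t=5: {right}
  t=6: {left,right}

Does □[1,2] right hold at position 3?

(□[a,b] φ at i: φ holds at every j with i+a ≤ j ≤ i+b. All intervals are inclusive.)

Check right at every j in [4,5]:
  j=4: true
  j=5: true
All positions satisfy it → formula holds.

True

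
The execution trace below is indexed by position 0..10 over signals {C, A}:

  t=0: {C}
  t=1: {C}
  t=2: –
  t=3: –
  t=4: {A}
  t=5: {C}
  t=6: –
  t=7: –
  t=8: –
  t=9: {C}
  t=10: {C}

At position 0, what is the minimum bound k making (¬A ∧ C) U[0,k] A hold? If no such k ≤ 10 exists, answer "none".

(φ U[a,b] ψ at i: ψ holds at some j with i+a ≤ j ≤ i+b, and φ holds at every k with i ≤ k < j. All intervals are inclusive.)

none

Need earliest j ≥ 0 with A, and (¬A ∧ C) at every k in [0,j-1].
  j=0: rhs fails.
  j=1: rhs fails.
  j=2: rhs fails.
  j=3: rhs fails.
  j=4: rhs holds but lhs fails at k=2.
  j=5: rhs fails.
  j=6: rhs fails.
  j=7: rhs fails.
  j=8: rhs fails.
  j=9: rhs fails.
  j=10: rhs fails.
No witness within the range → none.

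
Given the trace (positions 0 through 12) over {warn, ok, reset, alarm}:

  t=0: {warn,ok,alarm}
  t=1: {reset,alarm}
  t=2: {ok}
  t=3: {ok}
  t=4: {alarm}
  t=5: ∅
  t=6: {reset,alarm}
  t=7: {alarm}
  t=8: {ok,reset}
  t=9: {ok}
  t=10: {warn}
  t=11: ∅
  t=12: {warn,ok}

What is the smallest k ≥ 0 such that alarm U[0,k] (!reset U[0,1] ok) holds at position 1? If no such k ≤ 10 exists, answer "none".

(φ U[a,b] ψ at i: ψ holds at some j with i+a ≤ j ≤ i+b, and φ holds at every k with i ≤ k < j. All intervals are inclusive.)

1

Need earliest j ≥ 1 with (!reset U[0,1] ok), and alarm at every k in [1,j-1].
  j=1: rhs fails.
  j=2: rhs holds; lhs holds on [1,1]. k = 1.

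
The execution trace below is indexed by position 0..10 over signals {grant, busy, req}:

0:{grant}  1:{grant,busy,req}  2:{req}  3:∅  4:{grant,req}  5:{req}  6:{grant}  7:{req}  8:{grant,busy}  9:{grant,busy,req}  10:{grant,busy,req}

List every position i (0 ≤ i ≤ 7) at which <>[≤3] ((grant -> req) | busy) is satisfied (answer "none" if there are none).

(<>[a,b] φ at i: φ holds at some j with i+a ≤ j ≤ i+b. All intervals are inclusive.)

Evaluate at each i in [0,7]:
  i=0: ✓ (witness j=1)
  i=1: ✓ (witness j=1)
  i=2: ✓ (witness j=2)
  i=3: ✓ (witness j=3)
  i=4: ✓ (witness j=4)
  i=5: ✓ (witness j=5)
  i=6: ✓ (witness j=7)
  i=7: ✓ (witness j=7)

0, 1, 2, 3, 4, 5, 6, 7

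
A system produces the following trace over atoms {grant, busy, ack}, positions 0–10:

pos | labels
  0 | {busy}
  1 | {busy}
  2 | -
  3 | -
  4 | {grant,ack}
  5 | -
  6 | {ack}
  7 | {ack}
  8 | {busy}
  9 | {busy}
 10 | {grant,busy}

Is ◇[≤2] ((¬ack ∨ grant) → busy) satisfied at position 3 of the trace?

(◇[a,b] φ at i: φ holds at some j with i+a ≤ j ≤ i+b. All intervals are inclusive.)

False

Check ((¬ack ∨ grant) → busy) at each j in [3,5]:
  j=3: false
  j=4: false
  j=5: false
No position in the window satisfies it → formula fails.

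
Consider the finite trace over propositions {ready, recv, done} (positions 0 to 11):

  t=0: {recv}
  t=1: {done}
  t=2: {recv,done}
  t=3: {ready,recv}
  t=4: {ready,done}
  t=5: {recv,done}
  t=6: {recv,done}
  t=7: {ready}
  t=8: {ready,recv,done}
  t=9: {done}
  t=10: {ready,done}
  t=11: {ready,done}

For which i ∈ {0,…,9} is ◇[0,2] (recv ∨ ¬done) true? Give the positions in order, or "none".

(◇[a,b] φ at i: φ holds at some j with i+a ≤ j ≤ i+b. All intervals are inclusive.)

0, 1, 2, 3, 4, 5, 6, 7, 8

Evaluate at each i in [0,9]:
  i=0: ✓ (witness j=0)
  i=1: ✓ (witness j=2)
  i=2: ✓ (witness j=2)
  i=3: ✓ (witness j=3)
  i=4: ✓ (witness j=5)
  i=5: ✓ (witness j=5)
  i=6: ✓ (witness j=6)
  i=7: ✓ (witness j=7)
  i=8: ✓ (witness j=8)
  i=9: ✗ (none in [9,11])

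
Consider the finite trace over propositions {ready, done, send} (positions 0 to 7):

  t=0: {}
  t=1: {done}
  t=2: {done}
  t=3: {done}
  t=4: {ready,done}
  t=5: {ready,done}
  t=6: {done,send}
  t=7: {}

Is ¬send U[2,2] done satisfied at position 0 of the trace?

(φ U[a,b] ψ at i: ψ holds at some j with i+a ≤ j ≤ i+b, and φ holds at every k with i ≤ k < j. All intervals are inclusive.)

Need some j in [2,2] with done, and ¬send at every k in [0,j-1].
  j=2: done holds; ¬send holds at every k in [0,1] → satisfied.

True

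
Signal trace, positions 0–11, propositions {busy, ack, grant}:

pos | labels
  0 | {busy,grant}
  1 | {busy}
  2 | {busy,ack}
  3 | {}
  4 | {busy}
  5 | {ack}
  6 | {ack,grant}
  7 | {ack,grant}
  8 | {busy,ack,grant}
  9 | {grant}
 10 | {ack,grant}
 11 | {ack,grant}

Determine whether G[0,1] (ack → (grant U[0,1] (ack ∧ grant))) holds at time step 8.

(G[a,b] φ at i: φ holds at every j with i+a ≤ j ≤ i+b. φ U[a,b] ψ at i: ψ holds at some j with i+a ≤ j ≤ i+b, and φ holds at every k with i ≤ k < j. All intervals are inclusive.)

True

Check (ack → (grant U[0,1] (ack ∧ grant))) at every j in [8,9]:
  j=8: antecedent true; consequent holds → ✓
  j=9: antecedent false → ✓
All positions satisfy it → formula holds.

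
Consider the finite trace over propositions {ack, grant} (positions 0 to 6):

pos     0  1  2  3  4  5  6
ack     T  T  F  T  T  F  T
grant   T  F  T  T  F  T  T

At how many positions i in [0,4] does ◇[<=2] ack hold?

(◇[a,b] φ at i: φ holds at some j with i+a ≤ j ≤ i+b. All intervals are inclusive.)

5

Evaluate at each i in [0,4]:
  i=0: ✓ (witness j=0)
  i=1: ✓ (witness j=1)
  i=2: ✓ (witness j=3)
  i=3: ✓ (witness j=3)
  i=4: ✓ (witness j=4)
Positions where it holds: {0, 1, 2, 3, 4} → 5.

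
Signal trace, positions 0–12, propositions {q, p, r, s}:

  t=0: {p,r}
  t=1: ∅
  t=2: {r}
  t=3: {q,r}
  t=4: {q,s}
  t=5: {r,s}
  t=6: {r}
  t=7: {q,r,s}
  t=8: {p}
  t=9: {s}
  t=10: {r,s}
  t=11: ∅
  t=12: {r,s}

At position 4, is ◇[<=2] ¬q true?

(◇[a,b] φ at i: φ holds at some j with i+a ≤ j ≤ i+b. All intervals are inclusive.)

Check ¬q at each j in [4,6]:
  j=4: false
  j=5: true
  j=6: true
Found at j=5 → formula holds.

True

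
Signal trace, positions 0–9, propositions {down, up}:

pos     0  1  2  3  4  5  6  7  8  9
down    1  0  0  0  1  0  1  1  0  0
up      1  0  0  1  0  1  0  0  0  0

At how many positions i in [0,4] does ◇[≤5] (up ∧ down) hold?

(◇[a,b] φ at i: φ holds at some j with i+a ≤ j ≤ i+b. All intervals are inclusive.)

1

Evaluate at each i in [0,4]:
  i=0: ✓ (witness j=0)
  i=1: ✗ (none in [1,6])
  i=2: ✗ (none in [2,7])
  i=3: ✗ (none in [3,8])
  i=4: ✗ (none in [4,9])
Positions where it holds: {0} → 1.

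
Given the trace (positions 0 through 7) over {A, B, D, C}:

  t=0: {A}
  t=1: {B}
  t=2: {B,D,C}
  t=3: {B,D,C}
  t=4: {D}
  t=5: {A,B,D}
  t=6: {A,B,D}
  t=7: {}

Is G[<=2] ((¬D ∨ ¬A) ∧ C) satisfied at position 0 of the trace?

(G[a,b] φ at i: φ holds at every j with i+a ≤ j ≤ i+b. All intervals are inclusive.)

Check ((¬D ∨ ¬A) ∧ C) at every j in [0,2]:
  j=0: false
  j=1: false
  j=2: true
Fails at j=0 → formula fails.

No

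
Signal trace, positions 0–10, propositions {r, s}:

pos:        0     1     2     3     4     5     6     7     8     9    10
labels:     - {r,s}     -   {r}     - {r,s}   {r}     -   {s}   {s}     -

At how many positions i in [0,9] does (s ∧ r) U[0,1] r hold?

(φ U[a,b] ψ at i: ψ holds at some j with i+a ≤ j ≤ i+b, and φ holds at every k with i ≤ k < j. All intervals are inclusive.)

4

Evaluate at each i in [0,9]:
  i=0: ✗ (lhs fails at k=0 before rhs at j=1)
  i=1: ✓ (rhs at j=1)
  i=2: ✗ (lhs fails at k=2 before rhs at j=3)
  i=3: ✓ (rhs at j=3)
  i=4: ✗ (lhs fails at k=4 before rhs at j=5)
  i=5: ✓ (rhs at j=5)
  i=6: ✓ (rhs at j=6)
  i=7: ✗ (no rhs in [7,8])
  i=8: ✗ (no rhs in [8,9])
  i=9: ✗ (no rhs in [9,10])
Positions where it holds: {1, 3, 5, 6} → 4.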